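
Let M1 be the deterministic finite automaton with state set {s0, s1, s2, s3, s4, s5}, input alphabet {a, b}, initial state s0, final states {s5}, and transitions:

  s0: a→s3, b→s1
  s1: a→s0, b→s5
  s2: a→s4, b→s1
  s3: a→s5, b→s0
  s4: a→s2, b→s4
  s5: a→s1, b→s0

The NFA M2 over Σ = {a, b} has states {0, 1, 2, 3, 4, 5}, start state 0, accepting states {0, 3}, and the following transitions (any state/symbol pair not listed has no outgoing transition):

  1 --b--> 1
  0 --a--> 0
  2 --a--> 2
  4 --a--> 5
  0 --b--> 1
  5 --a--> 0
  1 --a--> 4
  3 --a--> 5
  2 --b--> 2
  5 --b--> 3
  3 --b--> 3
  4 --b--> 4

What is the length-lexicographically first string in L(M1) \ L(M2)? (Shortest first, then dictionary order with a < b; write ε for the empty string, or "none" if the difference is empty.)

bb

The string bb is accepted by M1 but not by M2.
No shorter string lies in the difference, and bb is the lexicographically first length-2 string in L(M1) \ L(M2).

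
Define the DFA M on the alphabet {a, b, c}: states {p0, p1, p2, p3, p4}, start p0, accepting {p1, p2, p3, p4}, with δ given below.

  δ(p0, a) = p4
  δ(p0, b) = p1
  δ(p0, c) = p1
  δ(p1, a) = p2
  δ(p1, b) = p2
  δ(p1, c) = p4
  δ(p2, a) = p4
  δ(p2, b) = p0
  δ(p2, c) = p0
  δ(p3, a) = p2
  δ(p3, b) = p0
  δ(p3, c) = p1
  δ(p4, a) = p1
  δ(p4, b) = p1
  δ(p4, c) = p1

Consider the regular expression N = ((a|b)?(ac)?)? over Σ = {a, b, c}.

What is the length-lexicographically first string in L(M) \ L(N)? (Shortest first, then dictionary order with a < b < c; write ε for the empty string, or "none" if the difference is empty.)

c

The string c is accepted by M but not by N.
No shorter string lies in the difference, and c is the lexicographically first length-1 string in L(M) \ L(N).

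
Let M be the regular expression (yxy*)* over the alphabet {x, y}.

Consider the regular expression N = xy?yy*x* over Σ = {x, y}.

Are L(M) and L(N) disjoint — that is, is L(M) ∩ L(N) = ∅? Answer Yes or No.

Converting the expression M to a DFA (subset construction, then merging equivalent states) gives the minimal DFA with states {m0, m1, m2, m3, m4}, start state m0, accepting states {m0, m3, m4} and transitions m0: x→m1, y→m2; m1: x→m1, y→m1; m2: x→m3, y→m1; m3: x→m1, y→m4; m4: x→m3, y→m4.
Converting the expression N to a DFA (subset construction, then merging equivalent states) gives the minimal DFA with states {n0, n1, n2, n3, n4}, start state n0, accepting states {n3, n4} and transitions n0: x→n1, y→n2; n1: x→n2, y→n3; n2: x→n2, y→n2; n3: x→n4, y→n3; n4: x→n4, y→n2.
Exploring the product automaton M × N from the start pair (m0, n0), following both machines on each input symbol, reaches 8 state pairs: (m0, n0), (m1, n1), (m2, n2), (m1, n2), (m1, n3), (m3, n2), (m1, n4), (m4, n2).
M accepts in {m0, m3, m4} and N accepts in {n3, n4}; no reachable pair has both components accepting, so no string drives both machines to acceptance simultaneously and L(M) ∩ L(N) = ∅.
So no string is accepted by both, and the intersection is empty.

Yes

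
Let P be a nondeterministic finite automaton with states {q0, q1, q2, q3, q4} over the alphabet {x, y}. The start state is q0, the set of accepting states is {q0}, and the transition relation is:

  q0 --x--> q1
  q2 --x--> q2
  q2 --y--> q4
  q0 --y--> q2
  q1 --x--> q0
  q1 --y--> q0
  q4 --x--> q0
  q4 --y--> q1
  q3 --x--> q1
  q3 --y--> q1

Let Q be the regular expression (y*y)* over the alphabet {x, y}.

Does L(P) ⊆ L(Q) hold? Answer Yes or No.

The string xx is in L(P) but not in L(Q).
So L(P) ⊄ L(Q).

No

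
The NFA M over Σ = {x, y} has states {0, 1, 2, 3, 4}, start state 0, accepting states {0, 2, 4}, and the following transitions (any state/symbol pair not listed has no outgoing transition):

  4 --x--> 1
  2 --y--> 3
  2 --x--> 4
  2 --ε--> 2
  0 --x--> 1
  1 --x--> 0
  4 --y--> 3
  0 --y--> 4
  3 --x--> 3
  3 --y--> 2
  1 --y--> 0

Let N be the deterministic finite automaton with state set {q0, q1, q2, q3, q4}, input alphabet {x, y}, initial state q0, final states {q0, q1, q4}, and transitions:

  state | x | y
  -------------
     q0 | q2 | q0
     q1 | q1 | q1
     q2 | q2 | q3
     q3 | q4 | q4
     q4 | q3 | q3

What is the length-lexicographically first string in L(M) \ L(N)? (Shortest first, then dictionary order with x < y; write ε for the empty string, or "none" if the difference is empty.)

The string xx is accepted by M but not by N.
No shorter string lies in the difference, and xx is the lexicographically first length-2 string in L(M) \ L(N).

xx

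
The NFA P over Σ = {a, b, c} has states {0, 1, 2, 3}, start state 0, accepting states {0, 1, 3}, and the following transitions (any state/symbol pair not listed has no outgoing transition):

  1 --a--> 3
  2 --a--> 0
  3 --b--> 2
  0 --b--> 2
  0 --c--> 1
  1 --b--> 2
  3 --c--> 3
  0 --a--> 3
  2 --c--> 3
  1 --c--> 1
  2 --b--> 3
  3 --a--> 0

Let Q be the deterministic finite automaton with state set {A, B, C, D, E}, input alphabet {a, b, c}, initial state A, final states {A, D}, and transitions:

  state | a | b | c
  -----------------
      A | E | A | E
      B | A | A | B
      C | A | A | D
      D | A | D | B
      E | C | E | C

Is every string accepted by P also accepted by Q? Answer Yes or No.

No

The string a is in L(P) but not in L(Q).
So L(P) ⊄ L(Q).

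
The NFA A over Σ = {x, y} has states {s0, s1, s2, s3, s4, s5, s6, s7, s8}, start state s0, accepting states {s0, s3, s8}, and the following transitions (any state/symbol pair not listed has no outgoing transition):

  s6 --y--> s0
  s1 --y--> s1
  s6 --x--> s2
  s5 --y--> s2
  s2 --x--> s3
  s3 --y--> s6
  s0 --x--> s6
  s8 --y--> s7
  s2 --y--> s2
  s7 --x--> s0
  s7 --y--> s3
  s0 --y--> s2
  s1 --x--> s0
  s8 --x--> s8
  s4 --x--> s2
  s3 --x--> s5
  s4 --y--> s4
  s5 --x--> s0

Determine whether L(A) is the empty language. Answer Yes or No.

No

The empty string ε is accepted: the run s0 ends in the accepting state s0.
Since at least one string is accepted, L(A) is not empty.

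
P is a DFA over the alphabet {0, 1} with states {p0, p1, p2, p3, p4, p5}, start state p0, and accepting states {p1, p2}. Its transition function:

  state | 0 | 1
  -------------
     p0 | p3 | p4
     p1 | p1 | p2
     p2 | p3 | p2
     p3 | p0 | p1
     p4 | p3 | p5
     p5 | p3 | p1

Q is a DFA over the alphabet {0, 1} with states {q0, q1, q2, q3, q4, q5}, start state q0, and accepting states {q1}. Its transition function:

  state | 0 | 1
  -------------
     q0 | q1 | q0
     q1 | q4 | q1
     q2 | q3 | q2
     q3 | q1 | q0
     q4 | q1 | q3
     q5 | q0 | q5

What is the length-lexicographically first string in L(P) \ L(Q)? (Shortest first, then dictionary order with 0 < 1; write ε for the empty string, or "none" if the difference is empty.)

010

The string 010 is accepted by P but not by Q.
No shorter string lies in the difference, and 010 is the lexicographically first length-3 string in L(P) \ L(Q).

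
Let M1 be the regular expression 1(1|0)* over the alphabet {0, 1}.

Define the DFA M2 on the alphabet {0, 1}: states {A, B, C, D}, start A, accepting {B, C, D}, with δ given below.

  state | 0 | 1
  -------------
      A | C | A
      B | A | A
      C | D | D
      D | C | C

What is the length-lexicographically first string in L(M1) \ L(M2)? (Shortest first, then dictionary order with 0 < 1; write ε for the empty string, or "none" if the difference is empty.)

1

The string 1 is accepted by M1 but not by M2.
No shorter string lies in the difference, and 1 is the lexicographically first length-1 string in L(M1) \ L(M2).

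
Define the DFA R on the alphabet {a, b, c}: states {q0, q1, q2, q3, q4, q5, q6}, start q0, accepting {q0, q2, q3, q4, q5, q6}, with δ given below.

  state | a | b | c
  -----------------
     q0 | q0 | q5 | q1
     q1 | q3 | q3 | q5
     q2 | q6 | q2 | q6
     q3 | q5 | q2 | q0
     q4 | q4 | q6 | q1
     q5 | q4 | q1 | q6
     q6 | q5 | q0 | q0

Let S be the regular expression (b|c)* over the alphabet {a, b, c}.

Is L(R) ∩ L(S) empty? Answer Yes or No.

The empty string ε is accepted by both R and S.
Hence L(R) ∩ L(S) ≠ ∅.

No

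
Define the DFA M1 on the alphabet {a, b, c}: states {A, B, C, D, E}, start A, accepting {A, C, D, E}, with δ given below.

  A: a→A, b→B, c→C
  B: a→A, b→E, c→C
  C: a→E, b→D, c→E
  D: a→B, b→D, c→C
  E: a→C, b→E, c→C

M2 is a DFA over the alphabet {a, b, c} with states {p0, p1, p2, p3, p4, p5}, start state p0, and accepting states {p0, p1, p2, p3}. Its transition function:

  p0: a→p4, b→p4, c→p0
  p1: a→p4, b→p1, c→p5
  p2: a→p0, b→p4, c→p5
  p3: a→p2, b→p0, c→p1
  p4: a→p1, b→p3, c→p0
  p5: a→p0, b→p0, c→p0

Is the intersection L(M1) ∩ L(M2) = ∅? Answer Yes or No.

No

The empty string ε is accepted by both M1 and M2.
Hence L(M1) ∩ L(M2) ≠ ∅.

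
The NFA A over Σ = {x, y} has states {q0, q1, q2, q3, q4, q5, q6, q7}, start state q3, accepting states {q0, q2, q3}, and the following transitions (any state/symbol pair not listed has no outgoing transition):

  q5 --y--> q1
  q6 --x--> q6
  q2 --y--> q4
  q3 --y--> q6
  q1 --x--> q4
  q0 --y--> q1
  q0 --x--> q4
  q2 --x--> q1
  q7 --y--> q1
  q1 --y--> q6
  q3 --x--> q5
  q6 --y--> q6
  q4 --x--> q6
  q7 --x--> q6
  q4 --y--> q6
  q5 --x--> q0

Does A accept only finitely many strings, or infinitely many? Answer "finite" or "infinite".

The useful states (reachable from q3 and able to reach an accepting state) are {q0, q3, q5}.
Restricted to these states the transition graph has no cycle, so every accepting path has bounded length and L is finite.

finite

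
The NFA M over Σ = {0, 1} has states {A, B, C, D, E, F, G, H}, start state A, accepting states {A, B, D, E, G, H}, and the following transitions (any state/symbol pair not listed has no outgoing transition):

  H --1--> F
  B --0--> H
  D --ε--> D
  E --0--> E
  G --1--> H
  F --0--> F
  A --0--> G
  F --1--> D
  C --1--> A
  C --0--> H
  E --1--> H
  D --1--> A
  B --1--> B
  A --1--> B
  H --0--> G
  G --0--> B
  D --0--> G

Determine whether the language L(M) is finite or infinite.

infinite

State B is reachable from the start and can reach an accepting state, and it lies on the cycle B → B.
Traversing that cycle any number of times yields accepted strings of unbounded length, so the language is infinite.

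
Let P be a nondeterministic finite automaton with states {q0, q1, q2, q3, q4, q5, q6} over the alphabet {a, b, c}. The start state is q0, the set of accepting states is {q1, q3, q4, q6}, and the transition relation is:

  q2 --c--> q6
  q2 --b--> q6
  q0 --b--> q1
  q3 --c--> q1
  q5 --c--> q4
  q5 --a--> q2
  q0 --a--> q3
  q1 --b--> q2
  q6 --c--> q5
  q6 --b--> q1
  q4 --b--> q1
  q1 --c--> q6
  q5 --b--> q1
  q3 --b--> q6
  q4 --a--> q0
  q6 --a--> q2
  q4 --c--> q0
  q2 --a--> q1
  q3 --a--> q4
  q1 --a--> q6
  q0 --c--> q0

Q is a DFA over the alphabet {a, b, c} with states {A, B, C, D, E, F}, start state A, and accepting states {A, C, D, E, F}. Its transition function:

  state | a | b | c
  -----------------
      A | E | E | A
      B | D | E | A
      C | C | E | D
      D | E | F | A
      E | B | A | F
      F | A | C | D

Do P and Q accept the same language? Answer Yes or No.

The string aa is accepted by P but rejected by Q.
So L(P) ≠ L(Q).

No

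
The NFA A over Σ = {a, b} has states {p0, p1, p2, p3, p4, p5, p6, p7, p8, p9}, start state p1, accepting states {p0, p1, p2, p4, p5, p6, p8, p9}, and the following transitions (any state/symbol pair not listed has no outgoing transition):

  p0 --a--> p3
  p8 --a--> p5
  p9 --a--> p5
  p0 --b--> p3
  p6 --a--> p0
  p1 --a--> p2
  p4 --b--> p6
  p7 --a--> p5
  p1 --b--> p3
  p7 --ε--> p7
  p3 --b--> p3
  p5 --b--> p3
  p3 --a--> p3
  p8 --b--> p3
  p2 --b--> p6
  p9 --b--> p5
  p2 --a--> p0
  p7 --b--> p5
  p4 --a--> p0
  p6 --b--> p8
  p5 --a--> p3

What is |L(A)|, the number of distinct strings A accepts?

7

The useful subgraph on states {p0, p1, p2, p5, p6, p8} is acyclic, so L(A) is finite; the longest accepting path visits 5 useful states, giving maximum string length 4.
Counting accepting paths from p1 by length: 1 of length 0, 1 of length 1, 2 of length 2, 2 of length 3, 1 of length 4. Total 7.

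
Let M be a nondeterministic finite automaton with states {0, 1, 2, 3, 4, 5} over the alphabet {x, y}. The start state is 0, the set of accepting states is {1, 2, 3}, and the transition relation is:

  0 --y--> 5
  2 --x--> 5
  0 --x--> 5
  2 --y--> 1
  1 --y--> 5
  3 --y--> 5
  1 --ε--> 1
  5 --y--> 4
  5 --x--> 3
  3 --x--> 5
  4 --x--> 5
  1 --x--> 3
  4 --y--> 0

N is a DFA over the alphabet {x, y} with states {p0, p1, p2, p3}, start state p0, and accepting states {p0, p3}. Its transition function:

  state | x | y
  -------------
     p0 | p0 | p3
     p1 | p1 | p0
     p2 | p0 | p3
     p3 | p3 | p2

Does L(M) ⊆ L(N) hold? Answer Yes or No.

Yes

Exploring the product automaton M × N from the start pair (0, p0), following both machines on each input symbol, reaches 10 state pairs: (0, p0), (5, p0), (5, p3), (3, p0), (4, p3), (3, p3), (4, p2), (0, p2), (5, p2), (0, p3).
M accepts in {1, 2, 3} and N accepts in {p0, p3}. The reachable pairs whose M-component is accepting are (3, p0), (3, p3); in each of them the N-component is accepting too, so the product for L(M) \ L(N) (M-component accepting, N-component rejecting) has no reachable accepting pair and the difference is empty.
Hence every string in L(M) is also in L(N).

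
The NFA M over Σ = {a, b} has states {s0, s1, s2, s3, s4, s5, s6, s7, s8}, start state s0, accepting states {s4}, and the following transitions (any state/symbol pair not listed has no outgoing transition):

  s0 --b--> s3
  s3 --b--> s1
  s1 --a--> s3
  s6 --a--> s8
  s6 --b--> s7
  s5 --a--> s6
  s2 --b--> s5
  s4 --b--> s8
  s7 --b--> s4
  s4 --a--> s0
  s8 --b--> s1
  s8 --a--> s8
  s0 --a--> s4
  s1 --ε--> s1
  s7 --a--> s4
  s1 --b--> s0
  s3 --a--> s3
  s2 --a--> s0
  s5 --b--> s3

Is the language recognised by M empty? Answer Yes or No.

No

The string a is accepted: the run s0 → s4 ends in the accepting state s4.
Since at least one string is accepted, L(M) is not empty.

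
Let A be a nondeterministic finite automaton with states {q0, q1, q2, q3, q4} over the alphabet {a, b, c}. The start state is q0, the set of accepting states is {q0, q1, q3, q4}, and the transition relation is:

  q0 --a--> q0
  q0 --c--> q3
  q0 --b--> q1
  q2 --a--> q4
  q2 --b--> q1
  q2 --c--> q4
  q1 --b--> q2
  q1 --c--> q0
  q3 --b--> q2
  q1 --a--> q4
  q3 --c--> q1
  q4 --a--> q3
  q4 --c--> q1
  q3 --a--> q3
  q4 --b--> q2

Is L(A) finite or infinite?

infinite

State q0 is reachable from the start and can reach an accepting state, and it lies on the cycle q0 → q0.
Traversing that cycle any number of times yields accepted strings of unbounded length, so the language is infinite.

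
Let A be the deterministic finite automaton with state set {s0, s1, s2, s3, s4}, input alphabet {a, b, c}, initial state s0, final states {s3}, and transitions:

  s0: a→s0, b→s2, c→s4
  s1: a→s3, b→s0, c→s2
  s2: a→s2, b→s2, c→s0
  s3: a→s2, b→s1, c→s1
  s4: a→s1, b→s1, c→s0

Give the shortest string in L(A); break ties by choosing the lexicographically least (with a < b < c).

A breadth-first search from s0 reaches an accepting state first via the path s0 → s4 → s1 → s3 on input caa.
No string of length < 3 is accepted (BFS exhausts all shorter strings without reaching an accepting state), and caa is the lexicographically least accepting string of length 3.

caa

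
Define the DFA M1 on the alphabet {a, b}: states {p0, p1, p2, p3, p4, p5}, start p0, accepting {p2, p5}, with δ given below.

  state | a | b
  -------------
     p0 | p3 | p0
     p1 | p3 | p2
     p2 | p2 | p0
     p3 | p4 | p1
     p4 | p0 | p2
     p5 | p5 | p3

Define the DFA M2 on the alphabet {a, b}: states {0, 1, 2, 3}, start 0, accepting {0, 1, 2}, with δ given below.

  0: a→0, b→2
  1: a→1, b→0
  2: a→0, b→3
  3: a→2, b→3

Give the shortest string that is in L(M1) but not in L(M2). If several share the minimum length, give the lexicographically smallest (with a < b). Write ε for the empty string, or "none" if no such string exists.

The string abb is accepted by M1 but not by M2.
No shorter string lies in the difference, and abb is the lexicographically first length-3 string in L(M1) \ L(M2).

abb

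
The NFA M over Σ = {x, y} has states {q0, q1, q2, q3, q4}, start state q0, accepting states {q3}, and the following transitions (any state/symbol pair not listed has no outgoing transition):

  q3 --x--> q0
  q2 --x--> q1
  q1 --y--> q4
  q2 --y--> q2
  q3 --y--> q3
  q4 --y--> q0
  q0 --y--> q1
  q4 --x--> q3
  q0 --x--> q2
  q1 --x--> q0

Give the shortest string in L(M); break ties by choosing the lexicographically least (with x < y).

yyx

A breadth-first search from q0 reaches an accepting state first via the path q0 → q1 → q4 → q3 on input yyx.
No string of length < 3 is accepted (BFS exhausts all shorter strings without reaching an accepting state), and yyx is the lexicographically least accepting string of length 3.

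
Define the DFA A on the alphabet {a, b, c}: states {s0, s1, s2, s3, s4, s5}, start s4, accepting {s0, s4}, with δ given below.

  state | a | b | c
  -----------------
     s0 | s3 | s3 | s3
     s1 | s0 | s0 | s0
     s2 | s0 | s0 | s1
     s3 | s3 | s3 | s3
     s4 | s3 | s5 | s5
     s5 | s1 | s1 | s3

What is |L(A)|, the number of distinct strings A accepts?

13

The useful subgraph on states {s0, s1, s4, s5} is acyclic, so L(A) is finite; the longest accepting path visits 4 useful states, giving maximum string length 3.
Counting accepting paths from s4 by length: 1 of length 0, 12 of length 3. Total 13.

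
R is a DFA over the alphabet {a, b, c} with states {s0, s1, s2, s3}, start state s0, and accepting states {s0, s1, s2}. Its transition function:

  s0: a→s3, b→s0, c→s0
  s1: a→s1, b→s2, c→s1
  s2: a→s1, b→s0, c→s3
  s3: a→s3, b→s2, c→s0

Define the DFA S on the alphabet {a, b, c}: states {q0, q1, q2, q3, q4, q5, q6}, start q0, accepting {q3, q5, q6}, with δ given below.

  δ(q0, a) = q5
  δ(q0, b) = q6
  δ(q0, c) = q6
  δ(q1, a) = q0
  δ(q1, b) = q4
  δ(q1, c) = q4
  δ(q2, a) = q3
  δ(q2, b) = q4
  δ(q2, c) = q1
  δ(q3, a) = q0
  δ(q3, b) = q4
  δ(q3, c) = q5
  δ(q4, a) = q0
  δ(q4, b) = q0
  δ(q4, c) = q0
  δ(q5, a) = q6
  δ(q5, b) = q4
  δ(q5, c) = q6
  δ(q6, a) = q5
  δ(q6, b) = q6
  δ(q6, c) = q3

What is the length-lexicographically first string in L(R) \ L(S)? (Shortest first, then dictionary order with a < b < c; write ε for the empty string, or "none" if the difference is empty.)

ε

The empty string ε is accepted by R but not by S.
Since ε is the unique shortest string, it is the required witness.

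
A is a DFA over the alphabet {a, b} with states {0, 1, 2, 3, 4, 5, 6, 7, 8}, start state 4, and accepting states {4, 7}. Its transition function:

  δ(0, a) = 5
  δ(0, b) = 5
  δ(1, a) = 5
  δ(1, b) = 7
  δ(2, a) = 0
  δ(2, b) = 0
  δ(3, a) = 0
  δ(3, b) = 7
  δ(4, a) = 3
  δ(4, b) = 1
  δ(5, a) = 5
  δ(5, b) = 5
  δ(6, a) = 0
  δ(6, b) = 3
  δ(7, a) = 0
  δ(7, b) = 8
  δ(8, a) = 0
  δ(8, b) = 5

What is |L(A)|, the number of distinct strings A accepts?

The useful subgraph on states {1, 3, 4, 7} is acyclic, so L(A) is finite; the longest accepting path visits 3 useful states, giving maximum string length 2.
Counting accepting paths from 4 by length: 1 of length 0, 2 of length 2. Total 3.

3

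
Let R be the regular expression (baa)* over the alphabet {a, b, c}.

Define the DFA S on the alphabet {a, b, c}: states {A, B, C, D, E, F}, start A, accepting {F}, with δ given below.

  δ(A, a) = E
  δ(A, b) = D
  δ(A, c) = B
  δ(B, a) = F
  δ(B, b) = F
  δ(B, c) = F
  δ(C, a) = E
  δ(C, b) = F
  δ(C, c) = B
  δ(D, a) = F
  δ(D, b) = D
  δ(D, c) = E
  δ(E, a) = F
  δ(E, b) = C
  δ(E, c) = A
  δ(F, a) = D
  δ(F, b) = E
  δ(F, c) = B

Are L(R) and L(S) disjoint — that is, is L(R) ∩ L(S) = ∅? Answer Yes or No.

Yes

Converting the expression R to a DFA (subset construction, then merging equivalent states) gives the minimal DFA with states {r0, r1, r2, r3}, start state r0, accepting states {r0} and transitions r0: a→r1, b→r2, c→r1; r1: a→r1, b→r1, c→r1; r2: a→r3, b→r1, c→r1; r3: a→r0, b→r1, c→r1.
Exploring the product automaton R × S from the start pair (r0, A), following both machines on each input symbol, reaches 10 state pairs: (r0, A), (r1, E), (r2, D), (r1, B), (r1, F), (r1, C), (r1, A), (r3, F), (r1, D), (r0, D).
R accepts in {r0} and S accepts in {F}; no reachable pair has both components accepting, so no string drives both machines to acceptance simultaneously and L(R) ∩ L(S) = ∅.
So no string is accepted by both, and the intersection is empty.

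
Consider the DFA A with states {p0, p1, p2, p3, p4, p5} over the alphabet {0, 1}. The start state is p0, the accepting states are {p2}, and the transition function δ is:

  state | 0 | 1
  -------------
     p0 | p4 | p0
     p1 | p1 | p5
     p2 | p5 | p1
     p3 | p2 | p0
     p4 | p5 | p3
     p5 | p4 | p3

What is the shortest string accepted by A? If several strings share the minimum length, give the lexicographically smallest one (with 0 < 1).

010

A breadth-first search from p0 reaches an accepting state first via the path p0 → p4 → p3 → p2 on input 010.
No string of length < 3 is accepted (BFS exhausts all shorter strings without reaching an accepting state), and 010 is the lexicographically least accepting string of length 3.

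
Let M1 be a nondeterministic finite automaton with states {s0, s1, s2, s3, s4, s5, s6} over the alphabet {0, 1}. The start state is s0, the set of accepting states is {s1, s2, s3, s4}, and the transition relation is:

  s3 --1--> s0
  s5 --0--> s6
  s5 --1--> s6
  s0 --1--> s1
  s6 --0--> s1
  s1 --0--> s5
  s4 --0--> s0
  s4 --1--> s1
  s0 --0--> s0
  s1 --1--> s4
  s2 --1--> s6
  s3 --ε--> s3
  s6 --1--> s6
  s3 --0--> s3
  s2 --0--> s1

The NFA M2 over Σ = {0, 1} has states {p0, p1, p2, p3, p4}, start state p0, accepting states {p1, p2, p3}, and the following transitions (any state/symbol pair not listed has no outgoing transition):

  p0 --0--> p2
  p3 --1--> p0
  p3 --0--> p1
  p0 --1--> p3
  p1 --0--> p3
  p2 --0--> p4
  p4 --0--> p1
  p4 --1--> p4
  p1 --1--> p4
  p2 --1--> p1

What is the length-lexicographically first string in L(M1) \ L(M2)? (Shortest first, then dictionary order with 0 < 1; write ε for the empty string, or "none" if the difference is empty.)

11

The string 11 is accepted by M1 but not by M2.
No shorter string lies in the difference, and 11 is the lexicographically first length-2 string in L(M1) \ L(M2).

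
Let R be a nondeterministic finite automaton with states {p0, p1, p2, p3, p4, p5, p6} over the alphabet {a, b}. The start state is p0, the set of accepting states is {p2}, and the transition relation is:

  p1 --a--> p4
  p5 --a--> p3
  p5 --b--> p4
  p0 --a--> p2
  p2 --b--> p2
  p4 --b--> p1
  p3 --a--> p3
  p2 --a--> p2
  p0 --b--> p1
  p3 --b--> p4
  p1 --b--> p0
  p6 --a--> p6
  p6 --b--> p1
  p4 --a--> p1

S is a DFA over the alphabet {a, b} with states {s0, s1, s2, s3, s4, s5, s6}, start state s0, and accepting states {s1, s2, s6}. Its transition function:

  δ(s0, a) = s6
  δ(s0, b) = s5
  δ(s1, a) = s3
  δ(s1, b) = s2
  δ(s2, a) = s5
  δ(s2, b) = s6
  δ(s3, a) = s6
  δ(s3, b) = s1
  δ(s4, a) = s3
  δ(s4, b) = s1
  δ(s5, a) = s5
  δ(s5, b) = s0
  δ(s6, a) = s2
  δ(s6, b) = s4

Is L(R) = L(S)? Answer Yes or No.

No

The string ab is accepted by R but rejected by S.
So L(R) ≠ L(S).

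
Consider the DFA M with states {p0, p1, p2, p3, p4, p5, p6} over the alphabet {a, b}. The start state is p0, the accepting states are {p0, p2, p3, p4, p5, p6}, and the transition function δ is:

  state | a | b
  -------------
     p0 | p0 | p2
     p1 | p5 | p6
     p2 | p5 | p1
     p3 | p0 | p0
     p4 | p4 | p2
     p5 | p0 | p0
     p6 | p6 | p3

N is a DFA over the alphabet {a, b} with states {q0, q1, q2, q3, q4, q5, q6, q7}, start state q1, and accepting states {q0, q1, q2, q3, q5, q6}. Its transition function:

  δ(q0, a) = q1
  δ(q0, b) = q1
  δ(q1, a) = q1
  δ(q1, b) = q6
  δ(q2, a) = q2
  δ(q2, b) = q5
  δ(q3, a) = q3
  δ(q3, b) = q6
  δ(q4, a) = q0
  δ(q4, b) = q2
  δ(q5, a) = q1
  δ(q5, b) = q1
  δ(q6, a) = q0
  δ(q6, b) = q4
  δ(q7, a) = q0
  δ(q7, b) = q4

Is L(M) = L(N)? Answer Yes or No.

Exploring the product automaton M × N from the start pair (p0, q1), following both machines on each input symbol, reaches 6 state pairs: (p0, q1), (p2, q6), (p5, q0), (p1, q4), (p6, q2), (p3, q5).
M accepts in {p0, p2, p3, p4, p5, p6} and N accepts in {q0, q1, q2, q3, q5, q6}. In every reachable pair the two components are either both accepting — (p0, q1), (p2, q6), (p5, q0), (p6, q2), (p3, q5) — or both non-accepting, so no string is accepted by exactly one of the machines: L(M) \ L(N) and L(N) \ L(M) are both empty.
Hence every string is accepted by M iff it is accepted by N, and the two languages coincide.

Yes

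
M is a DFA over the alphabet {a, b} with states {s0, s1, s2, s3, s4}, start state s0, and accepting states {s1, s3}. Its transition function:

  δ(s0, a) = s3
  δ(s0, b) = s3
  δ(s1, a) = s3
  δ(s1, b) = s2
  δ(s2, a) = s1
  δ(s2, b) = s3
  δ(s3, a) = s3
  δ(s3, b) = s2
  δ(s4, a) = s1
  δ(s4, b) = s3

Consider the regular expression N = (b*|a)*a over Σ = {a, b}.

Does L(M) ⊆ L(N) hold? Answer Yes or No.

No

The string b is in L(M) but not in L(N).
So L(M) ⊄ L(N).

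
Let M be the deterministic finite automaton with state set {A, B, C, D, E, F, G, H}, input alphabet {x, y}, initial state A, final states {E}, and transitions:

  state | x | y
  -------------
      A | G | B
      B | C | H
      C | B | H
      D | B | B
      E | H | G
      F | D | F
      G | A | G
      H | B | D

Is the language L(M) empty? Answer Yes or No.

Yes

The states reachable from the start state are {A, B, C, D, G, H}.
None of the accepting states {E} is reachable, so no string is accepted and L(M) = ∅.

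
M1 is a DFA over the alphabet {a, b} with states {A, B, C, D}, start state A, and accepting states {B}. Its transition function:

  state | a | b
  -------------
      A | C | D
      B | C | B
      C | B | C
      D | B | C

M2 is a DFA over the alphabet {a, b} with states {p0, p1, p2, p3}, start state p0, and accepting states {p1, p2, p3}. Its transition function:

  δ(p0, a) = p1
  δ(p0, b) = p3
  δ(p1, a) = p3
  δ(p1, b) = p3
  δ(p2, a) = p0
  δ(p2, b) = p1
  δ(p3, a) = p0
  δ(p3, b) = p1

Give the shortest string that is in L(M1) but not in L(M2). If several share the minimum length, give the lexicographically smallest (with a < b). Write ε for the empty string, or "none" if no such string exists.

The string ba is accepted by M1 but not by M2.
No shorter string lies in the difference, and ba is the lexicographically first length-2 string in L(M1) \ L(M2).

ba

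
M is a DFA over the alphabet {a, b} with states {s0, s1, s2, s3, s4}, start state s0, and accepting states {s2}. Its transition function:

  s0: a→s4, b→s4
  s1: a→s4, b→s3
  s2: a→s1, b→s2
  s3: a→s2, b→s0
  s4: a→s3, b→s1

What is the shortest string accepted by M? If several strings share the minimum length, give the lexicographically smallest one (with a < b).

A breadth-first search from s0 reaches an accepting state first via the path s0 → s4 → s3 → s2 on input aaa.
No string of length < 3 is accepted (BFS exhausts all shorter strings without reaching an accepting state), and aaa is the lexicographically least accepting string of length 3.

aaa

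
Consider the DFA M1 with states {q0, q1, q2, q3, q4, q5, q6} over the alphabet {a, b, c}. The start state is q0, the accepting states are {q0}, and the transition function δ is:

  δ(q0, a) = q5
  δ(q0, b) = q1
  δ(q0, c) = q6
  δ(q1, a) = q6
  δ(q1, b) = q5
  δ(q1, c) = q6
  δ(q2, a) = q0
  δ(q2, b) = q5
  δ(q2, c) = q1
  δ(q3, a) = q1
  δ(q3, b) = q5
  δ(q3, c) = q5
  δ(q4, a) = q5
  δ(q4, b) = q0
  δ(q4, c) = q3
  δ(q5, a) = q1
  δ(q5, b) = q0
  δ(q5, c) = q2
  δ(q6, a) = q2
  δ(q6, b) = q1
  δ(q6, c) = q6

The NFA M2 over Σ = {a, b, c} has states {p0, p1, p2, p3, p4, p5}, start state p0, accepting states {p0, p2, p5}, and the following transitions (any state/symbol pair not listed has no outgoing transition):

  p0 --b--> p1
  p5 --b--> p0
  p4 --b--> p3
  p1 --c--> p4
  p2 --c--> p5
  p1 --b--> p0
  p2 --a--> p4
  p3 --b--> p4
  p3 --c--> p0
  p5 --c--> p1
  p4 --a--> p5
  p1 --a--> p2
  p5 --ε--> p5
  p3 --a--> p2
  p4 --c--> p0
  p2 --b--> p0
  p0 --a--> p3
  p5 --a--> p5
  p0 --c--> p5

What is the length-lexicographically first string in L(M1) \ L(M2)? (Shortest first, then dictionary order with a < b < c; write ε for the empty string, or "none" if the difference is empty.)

The string ab is accepted by M1 but not by M2.
No shorter string lies in the difference, and ab is the lexicographically first length-2 string in L(M1) \ L(M2).

ab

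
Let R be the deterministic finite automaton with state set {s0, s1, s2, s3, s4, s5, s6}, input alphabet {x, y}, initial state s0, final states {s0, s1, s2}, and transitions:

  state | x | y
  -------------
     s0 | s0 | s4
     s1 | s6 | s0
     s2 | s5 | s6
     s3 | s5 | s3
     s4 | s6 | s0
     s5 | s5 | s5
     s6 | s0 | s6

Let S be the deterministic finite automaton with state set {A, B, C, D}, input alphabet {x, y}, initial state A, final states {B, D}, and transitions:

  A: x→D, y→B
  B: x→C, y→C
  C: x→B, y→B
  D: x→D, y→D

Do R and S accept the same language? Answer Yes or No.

The empty string ε is accepted by R but rejected by S.
So L(R) ≠ L(S).

No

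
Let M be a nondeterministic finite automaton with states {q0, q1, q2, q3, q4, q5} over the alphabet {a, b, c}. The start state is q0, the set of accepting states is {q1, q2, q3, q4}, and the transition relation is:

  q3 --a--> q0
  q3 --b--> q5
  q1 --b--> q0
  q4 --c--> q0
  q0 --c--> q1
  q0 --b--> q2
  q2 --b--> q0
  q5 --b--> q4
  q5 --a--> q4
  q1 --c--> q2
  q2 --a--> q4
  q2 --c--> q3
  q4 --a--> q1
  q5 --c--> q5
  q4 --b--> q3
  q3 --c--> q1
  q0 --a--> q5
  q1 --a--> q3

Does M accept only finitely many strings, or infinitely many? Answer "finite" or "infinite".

State q0 is reachable from the start and can reach an accepting state, and it lies on the cycle q0 → q1 → q0.
Traversing that cycle any number of times yields accepted strings of unbounded length, so the language is infinite.

infinite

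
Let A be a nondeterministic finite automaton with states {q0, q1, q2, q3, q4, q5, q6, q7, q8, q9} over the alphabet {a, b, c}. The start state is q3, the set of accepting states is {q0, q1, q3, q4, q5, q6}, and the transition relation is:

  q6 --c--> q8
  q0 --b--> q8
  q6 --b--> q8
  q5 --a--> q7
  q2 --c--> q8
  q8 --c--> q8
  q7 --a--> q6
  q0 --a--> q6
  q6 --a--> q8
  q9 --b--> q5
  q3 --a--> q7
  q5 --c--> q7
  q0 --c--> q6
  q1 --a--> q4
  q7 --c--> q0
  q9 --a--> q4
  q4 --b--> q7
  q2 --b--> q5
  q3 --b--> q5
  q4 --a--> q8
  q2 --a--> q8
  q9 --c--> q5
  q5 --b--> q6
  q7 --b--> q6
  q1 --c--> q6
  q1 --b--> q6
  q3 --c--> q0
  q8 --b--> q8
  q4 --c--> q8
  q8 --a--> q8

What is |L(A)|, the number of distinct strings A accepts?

The useful subgraph on states {q0, q3, q5, q6, q7} is acyclic, so L(A) is finite; the longest accepting path visits 5 useful states, giving maximum string length 4.
Counting accepting paths from q3 by length: 1 of length 0, 2 of length 1, 6 of length 2, 8 of length 3, 4 of length 4. Total 21.

21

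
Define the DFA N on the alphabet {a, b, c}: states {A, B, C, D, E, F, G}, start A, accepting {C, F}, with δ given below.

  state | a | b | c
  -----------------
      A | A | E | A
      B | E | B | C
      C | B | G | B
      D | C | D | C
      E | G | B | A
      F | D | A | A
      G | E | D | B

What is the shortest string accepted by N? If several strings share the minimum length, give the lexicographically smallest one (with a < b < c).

bbc

A breadth-first search from A reaches an accepting state first via the path A → E → B → C on input bbc.
No string of length < 3 is accepted (BFS exhausts all shorter strings without reaching an accepting state), and bbc is the lexicographically least accepting string of length 3.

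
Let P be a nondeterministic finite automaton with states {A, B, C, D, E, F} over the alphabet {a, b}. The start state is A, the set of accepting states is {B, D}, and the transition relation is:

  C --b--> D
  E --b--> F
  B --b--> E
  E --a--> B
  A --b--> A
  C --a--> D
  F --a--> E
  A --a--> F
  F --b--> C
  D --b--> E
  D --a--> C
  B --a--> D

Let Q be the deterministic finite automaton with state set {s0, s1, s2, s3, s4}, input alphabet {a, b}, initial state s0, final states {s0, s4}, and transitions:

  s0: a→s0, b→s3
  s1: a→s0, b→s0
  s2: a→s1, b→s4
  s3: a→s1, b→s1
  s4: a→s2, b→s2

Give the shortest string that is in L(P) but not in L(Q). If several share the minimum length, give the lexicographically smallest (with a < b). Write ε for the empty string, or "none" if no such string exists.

The string aba is accepted by P but not by Q.
No shorter string lies in the difference, and aba is the lexicographically first length-3 string in L(P) \ L(Q).

aba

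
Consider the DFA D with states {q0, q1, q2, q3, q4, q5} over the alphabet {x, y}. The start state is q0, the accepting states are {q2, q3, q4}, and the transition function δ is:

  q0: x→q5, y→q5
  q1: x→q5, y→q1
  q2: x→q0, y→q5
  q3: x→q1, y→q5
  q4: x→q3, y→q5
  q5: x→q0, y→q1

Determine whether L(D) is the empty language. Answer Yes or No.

The states reachable from the start state are {q0, q1, q5}.
None of the accepting states {q2, q3, q4} is reachable, so no string is accepted and L(D) = ∅.

Yes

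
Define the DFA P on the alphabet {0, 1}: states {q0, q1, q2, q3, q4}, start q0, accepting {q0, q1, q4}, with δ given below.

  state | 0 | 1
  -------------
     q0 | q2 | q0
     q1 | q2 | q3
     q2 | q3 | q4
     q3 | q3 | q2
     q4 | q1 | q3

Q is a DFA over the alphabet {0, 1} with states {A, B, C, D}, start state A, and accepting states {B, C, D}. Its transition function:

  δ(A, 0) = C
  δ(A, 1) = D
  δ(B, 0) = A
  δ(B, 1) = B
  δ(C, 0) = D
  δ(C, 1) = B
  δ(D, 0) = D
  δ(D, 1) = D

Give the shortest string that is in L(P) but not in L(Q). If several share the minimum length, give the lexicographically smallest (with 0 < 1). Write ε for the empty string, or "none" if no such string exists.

ε

The empty string ε is accepted by P but not by Q.
Since ε is the unique shortest string, it is the required witness.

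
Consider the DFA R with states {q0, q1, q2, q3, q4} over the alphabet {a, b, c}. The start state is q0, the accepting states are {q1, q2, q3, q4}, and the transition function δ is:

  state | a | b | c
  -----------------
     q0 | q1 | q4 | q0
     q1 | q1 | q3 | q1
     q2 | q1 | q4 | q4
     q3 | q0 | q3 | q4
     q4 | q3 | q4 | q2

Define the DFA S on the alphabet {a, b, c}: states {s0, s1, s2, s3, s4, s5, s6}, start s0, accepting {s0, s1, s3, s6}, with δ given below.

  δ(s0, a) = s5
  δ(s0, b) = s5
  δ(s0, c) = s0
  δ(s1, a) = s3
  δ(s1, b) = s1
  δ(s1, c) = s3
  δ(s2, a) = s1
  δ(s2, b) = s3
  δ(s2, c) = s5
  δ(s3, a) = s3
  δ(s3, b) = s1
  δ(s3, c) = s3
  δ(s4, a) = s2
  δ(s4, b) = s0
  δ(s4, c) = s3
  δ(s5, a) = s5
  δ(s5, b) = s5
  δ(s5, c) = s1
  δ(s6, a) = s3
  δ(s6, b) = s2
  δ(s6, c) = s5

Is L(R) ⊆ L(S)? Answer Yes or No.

No

The string a is in L(R) but not in L(S).
So L(R) ⊄ L(S).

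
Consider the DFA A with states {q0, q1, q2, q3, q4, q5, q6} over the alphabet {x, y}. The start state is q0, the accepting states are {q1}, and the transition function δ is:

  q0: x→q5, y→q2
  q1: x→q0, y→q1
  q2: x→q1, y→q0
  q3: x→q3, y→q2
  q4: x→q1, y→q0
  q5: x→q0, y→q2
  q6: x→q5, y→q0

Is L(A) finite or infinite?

State q0 is reachable from the start and can reach an accepting state, and it lies on the cycle q0 → q2 → q0.
Traversing that cycle any number of times yields accepted strings of unbounded length, so the language is infinite.

infinite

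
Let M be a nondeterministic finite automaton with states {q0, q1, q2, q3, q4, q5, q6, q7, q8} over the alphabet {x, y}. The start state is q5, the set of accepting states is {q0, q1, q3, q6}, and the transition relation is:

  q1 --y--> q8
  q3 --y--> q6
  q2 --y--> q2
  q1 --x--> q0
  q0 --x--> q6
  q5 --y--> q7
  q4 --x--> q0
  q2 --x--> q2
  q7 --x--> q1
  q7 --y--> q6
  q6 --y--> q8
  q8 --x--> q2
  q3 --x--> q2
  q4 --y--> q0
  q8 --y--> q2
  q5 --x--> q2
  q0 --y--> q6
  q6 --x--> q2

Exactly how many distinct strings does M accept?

5

The useful subgraph on states {q0, q1, q5, q6, q7} is acyclic, so L(M) is finite; the longest accepting path visits 5 useful states, giving maximum string length 4.
Counting accepting paths from q5 by length: 2 of length 2, 1 of length 3, 2 of length 4. Total 5.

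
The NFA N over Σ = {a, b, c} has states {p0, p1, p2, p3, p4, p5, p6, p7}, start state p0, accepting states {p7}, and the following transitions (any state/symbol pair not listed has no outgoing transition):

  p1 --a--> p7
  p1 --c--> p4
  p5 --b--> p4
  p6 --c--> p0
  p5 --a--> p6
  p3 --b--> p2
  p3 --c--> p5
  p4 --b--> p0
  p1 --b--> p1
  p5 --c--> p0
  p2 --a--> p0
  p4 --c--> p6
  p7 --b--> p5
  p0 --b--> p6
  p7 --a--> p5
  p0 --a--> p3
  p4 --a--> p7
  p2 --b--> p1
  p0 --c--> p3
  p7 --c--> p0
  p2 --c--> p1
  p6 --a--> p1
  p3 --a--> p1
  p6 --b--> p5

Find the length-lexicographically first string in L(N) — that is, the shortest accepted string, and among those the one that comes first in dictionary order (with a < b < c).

aaa

A breadth-first search from p0 reaches an accepting state first via the path p0 → p3 → p1 → p7 on input aaa.
No string of length < 3 is accepted (BFS exhausts all shorter strings without reaching an accepting state), and aaa is the lexicographically least accepting string of length 3.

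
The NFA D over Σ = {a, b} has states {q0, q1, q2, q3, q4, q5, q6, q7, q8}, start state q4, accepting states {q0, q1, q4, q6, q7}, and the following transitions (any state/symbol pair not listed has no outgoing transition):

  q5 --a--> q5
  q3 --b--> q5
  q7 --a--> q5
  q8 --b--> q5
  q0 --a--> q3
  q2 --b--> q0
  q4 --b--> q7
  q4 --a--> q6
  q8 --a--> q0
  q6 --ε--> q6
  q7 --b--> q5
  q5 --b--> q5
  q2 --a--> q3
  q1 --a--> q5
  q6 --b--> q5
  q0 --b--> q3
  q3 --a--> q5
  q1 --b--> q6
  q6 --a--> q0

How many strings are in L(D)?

The useful subgraph on states {q0, q4, q6, q7} is acyclic, so L(D) is finite; the longest accepting path visits 3 useful states, giving maximum string length 2.
Counting accepting paths from q4 by length: 1 of length 0, 2 of length 1, 1 of length 2. Total 4.

4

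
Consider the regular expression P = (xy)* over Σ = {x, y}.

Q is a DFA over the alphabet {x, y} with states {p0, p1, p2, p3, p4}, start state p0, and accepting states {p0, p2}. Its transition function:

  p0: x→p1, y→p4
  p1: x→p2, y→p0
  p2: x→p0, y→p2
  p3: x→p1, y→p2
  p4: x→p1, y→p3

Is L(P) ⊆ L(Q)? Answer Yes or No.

Yes

Converting the expression P to a DFA (subset construction, then merging equivalent states) gives the minimal DFA with states {r0, r1, r2}, start state r0, accepting states {r0} and transitions r0: x→r1, y→r2; r1: x→r2, y→r0; r2: x→r2, y→r2.
Exploring the product automaton P × Q from the start pair (r0, p0), following both machines on each input symbol, reaches 7 state pairs: (r0, p0), (r1, p1), (r2, p4), (r2, p2), (r2, p1), (r2, p3), (r2, p0).
P accepts in {r0} and Q accepts in {p0, p2}. The reachable pairs whose P-component is accepting are (r0, p0); in each of them the Q-component is accepting too, so the product for L(P) \ L(Q) (P-component accepting, Q-component rejecting) has no reachable accepting pair and the difference is empty.
Hence every string in L(P) is also in L(Q).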